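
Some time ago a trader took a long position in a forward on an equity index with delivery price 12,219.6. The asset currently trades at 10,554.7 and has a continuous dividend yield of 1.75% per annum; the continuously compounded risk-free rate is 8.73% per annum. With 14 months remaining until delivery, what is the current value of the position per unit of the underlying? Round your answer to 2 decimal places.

Current fair forward for the remaining 14 months: F = S·e^((r − q)·T), (r − q) = 0.0873 − 0.0175 = 0.0698
F = 10554.7 · e^(0.0698 × 14/12) = 10554.7 × 1.08484089 = 11450.1701
Value of long forward = (F − K)·e^(−rT) = (11450.1701 − 12219.6) · e^(−0.0873·14/12)
= -769.4299 × 0.90316502 = -694.92

-694.92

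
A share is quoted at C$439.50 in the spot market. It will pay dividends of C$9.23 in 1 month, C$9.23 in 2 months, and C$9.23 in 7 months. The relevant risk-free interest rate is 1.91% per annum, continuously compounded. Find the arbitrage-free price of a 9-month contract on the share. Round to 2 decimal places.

C$417.90

PV(dividends) I = 9.23·e^(−0.0191·1/12) + 9.23·e^(−0.0191·2/12) + 9.23·e^(−0.0191·7/12)
I = 9.2153 + 9.2007 + 9.1277 = 27.5437
F = (S − I)·e^(rT) = (439.50 − 27.5437) · e^(0.0191·9/12)
= 411.9563 · e^0.014325 = 411.9563 × 1.014428 = C$417.90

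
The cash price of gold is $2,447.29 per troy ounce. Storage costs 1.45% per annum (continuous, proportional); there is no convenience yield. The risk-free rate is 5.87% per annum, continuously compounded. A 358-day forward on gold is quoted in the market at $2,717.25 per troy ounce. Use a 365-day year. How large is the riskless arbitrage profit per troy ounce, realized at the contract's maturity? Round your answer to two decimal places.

Fair forward: F* = S·e^(carry·T), with carry = (r + u) = 0.0587 + 0.0145 = 0.0732
F* = 2447.29 · e^(0.0732 × 358/365) = 2447.29 · e^0.07179616 = 2447.29 × 1.07443631 = $2629.4572
Market $2717.25 > fair $2629.4572: forward overpriced → cash-and-carry (buy spot, short the forward).
At maturity, profit = |F_mkt − F*| = |2717.25 − 2629.4572| = $87.79 per troy ounce

$87.79 per troy ounce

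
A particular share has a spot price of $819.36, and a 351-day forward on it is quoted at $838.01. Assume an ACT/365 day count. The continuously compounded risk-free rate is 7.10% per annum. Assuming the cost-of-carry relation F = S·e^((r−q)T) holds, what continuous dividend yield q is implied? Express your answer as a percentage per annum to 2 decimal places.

From F = S·e^((r−q)T): (r − q) = ln(F/S)/T
ln(838.01/819.36) = ln(1.022762) = 0.022507
(r − q) = 0.022507 / (351/365) = 0.023405
q = r − ln(F/S)/T = 0.0710 − 0.023405 = 0.047595
q = 4.76%

4.76%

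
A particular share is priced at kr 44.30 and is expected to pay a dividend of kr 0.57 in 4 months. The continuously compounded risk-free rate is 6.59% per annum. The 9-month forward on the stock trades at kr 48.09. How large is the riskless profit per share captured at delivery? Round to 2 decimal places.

kr 2.13 per share

PV(dividends) I = 0.57·e^(−0.0659·4/12) = 0.5576
Fair forward F* = (S − I)·e^(rT) = (44.30 − 0.5576)·e^0.049425 = 43.7424 × 1.050667 = 45.9587
Market kr 48.09 > fair 45.9587: forward overpriced → cash-and-carry (borrow at r, buy the stock and collect the dividends, short the forward).
Profit at T = |F_mkt − F*| = |48.09 − 45.9587| = kr 2.13 per share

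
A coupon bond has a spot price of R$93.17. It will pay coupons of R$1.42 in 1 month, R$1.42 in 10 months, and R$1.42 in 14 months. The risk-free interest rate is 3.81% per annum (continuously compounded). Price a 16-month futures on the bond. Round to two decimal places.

R$93.66

PV(coupons) I = 1.42·e^(−0.0381·1/12) + 1.42·e^(−0.0381·10/12) + 1.42·e^(−0.0381·14/12)
I = 1.4155 + 1.3756 + 1.3583 = 4.1494
F = (S − I)·e^(rT) = (93.17 − 4.1494) · e^(0.0381·16/12)
= 89.0206 · e^0.050800 = 89.0206 × 1.052112 = R$93.66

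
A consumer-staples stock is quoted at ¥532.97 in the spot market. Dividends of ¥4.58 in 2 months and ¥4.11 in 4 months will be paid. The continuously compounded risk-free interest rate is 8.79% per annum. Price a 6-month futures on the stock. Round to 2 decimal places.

PV(dividends) I = 4.58·e^(−0.0879·2/12) + 4.11·e^(−0.0879·4/12)
I = 4.5134 + 3.9913 = 8.5047
F = (S − I)·e^(rT) = (532.97 − 8.5047) · e^(0.0879·6/12)
= 524.4653 · e^0.043950 = 524.4653 × 1.044930 = ¥548.03

¥548.03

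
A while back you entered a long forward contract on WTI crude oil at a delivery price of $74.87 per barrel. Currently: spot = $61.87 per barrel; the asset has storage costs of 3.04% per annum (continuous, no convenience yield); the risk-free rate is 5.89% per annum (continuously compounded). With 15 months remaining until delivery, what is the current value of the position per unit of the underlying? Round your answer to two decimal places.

-$5.29 per barrel

Current fair forward for the remaining 15 months: F = S·e^((r + u)·T), (r + u) = 0.0589 + 0.0304 = 0.0893
F = 61.87 · e^(0.0893 × 15/12) = 61.87 × 1.118093 = 69.1764
Value of long forward = (F − K)·e^(−rT) = (69.1764 − 74.87) · e^(−0.0589·15/12)
= -5.6936 × 0.929020 = -5.29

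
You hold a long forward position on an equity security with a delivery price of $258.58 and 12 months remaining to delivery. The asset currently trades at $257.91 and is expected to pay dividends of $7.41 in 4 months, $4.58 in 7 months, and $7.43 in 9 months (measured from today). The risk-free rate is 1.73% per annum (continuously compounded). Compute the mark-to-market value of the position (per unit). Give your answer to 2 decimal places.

-$15.47

PV(remaining dividends) I = 7.41·e^(−0.0173·4/12) + 4.58·e^(−0.0173·7/12) + 7.43·e^(−0.0173·9/12) = 19.2356
Current forward F = (S − I)·e^(rT) = (257.91 − 19.2356)·e^(0.0173·12/12) = 238.6744 × 1.017451 = 242.8395
Value (long) = (F − K)·e^(−rT) = (242.8395 − 258.58) × 0.982849 = -15.4705
Value = -$15.47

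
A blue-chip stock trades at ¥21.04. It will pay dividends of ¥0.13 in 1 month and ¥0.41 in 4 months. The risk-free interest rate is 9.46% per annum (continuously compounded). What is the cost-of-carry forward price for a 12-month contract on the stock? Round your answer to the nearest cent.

PV(dividends) I = 0.13·e^(−0.0946·1/12) + 0.41·e^(−0.0946·4/12)
I = 0.1290 + 0.3973 = 0.5263
F = (S − I)·e^(rT) = (21.04 − 0.5263) · e^(0.0946·12/12)
= 20.5137 · e^0.094600 = 20.5137 × 1.099219 = ¥22.55

¥22.55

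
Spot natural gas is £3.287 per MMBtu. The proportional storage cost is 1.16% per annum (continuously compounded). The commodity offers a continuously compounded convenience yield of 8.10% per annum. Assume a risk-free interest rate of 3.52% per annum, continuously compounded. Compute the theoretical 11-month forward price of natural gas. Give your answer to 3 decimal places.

£3.186 per MMBtu

Net carry = r + u − y = 0.0352 + 0.0116 − 0.0810 = -0.0342
F = S·e^((r+u−y)T) = 3.287 · e^(-0.0342 × 11/12) = 3.287 · e^-0.031350
= 3.287 × 0.969136 = £3.186 per MMBtu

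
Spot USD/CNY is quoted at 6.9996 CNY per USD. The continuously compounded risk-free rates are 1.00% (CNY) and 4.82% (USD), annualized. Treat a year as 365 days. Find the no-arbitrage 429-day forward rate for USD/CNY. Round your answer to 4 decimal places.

F = S·e^((r_CNY − r_USD)T) = 6.9996 · e^((0.0100 − 0.0482) × 429/365)
= 6.9996 · e^-0.044898 = 6.9996 × 0.956095
F = 6.6923 CNY per USD

6.6923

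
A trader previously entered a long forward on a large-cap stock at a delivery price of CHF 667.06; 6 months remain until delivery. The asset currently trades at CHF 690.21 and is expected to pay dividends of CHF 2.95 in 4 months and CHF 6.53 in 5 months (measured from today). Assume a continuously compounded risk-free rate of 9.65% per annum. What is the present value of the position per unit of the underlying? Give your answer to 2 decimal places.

PV(remaining dividends) I = 2.95·e^(−0.0965·4/12) + 6.53·e^(−0.0965·5/12) = 9.1293
Current forward F = (S − I)·e^(rT) = (690.21 − 9.1293)·e^(0.0965·6/12) = 681.0807 × 1.049433 = 714.7486
Value (long) = (F − K)·e^(−rT) = (714.7486 − 667.06) × 0.952896 = 45.4423
Value = CHF 45.44

CHF 45.44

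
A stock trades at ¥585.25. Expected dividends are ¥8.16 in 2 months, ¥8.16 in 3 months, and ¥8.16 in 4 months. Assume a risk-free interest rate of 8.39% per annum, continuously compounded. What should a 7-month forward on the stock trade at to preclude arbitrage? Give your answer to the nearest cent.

PV(dividends) I = 8.16·e^(−0.0839·2/12) + 8.16·e^(−0.0839·3/12) + 8.16·e^(−0.0839·4/12)
I = 8.0467 + 7.9906 + 7.9350 = 23.9723
F = (S − I)·e^(rT) = (585.25 − 23.9723) · e^(0.0839·7/12)
= 561.2777 · e^0.048942 = 561.2777 × 1.050159 = ¥589.43

¥589.43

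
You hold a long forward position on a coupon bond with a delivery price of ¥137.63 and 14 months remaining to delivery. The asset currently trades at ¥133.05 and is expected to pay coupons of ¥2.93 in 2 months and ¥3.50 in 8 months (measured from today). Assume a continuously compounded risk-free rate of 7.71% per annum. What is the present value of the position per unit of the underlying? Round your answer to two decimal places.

PV(remaining coupons) I = 2.93·e^(−0.0771·2/12) + 3.50·e^(−0.0771·8/12) = 6.2172
Current forward F = (S − I)·e^(rT) = (133.05 − 6.2172)·e^(0.0771·14/12) = 126.8328 × 1.094120 = 138.7703
Value (long) = (F − K)·e^(−rT) = (138.7703 − 137.63) × 0.913977 = 1.0422
Value = ¥1.04

¥1.04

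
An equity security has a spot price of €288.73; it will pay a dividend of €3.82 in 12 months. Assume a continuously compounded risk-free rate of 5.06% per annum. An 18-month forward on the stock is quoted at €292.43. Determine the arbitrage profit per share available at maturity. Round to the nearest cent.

PV(dividends) I = 3.82·e^(−0.0506·12/12) = 3.6315
Fair forward F* = (S − I)·e^(rT) = (288.73 − 3.6315)·e^0.075900 = 285.0985 × 1.078855 = 307.5799
Market €292.43 < fair 307.5799: forward underpriced → reverse cash-and-carry (short the stock, invest proceeds at r, pay the dividends, go long the forward).
Profit at T = |F_mkt − F*| = |292.43 − 307.5799| = €15.15 per share

€15.15 per share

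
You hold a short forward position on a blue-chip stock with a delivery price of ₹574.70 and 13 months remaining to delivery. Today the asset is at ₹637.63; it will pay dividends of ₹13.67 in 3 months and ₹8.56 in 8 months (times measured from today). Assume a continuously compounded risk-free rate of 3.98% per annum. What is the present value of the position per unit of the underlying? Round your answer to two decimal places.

-₹65.31

PV(remaining dividends) I = 13.67·e^(−0.0398·3/12) + 8.56·e^(−0.0398·8/12) = 21.8705
Current forward F = (S − I)·e^(rT) = (637.63 − 21.8705)·e^(0.0398·13/12) = 615.7595 × 1.044060 = 642.8899
Value (long) = (F − K)·e^(−rT) = (642.8899 − 574.70) × 0.957800 = 65.3123
Short position value = −(long value) = -₹65.31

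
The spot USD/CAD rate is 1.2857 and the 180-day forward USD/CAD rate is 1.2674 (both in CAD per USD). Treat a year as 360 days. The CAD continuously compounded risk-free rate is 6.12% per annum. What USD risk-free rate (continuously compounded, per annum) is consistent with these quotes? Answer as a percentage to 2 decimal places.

8.99%

F = S·e^((r_CAD − r_USD)T) ⇒ r_USD = r_CAD − ln(F/S)/T
ln(1.2674/1.2857) = -0.014336; /(180/360) = -0.028672
r_USD = 0.0612 + 0.028672 = 0.089872
r_USD = 8.99%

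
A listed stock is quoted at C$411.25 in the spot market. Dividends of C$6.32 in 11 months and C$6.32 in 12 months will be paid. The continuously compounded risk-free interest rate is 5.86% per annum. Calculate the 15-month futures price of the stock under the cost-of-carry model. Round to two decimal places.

PV(dividends) I = 6.32·e^(−0.0586·11/12) + 6.32·e^(−0.0586·12/12)
I = 5.9895 + 5.9603 = 11.9498
F = (S − I)·e^(rT) = (411.25 − 11.9498) · e^(0.0586·15/12)
= 399.3002 · e^0.073250 = 399.3002 × 1.076000 = C$429.65

C$429.65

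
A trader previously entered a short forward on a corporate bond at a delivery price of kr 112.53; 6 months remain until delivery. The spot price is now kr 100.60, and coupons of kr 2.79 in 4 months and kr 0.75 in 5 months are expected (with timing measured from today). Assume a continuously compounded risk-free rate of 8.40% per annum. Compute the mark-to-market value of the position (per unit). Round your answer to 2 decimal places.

PV(remaining coupons) I = 2.79·e^(−0.0840·4/12) + 0.75·e^(−0.0840·5/12) = 3.4372
Current forward F = (S − I)·e^(rT) = (100.60 − 3.4372)·e^(0.0840·6/12) = 97.1628 × 1.042894 = 101.3305
Value (long) = (F − K)·e^(−rT) = (101.3305 − 112.53) × 0.958870 = -10.7389
Short position value = −(long value) = kr 10.74

kr 10.74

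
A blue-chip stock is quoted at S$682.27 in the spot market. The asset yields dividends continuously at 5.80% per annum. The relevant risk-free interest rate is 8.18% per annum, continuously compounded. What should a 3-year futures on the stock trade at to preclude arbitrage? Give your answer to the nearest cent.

S$732.77

F = S·e^((r − q)T) = 682.27 · e^((0.0818 − 0.0580) × 3)
= 682.27 · e^0.071400 = 682.27 × 1.074011
F = S$732.77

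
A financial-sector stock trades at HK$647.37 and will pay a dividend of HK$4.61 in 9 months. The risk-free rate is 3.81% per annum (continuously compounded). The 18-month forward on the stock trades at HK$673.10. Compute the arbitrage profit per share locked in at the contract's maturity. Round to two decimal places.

HK$7.60 per share

PV(dividends) I = 4.61·e^(−0.0381·9/12) = 4.4801
Fair forward F* = (S − I)·e^(rT) = (647.37 − 4.4801)·e^0.057150 = 642.8899 × 1.058815 = 680.7015
Market HK$673.10 < fair 680.7015: forward underpriced → reverse cash-and-carry (short the stock, invest proceeds at r, pay the dividends, go long the forward).
Profit at T = |F_mkt − F*| = |673.10 − 680.7015| = HK$7.60 per share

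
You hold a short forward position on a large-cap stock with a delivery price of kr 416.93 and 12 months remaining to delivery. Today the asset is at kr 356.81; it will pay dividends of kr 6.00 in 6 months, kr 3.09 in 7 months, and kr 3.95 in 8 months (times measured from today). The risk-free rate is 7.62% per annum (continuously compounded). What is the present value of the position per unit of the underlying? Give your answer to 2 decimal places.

kr 42.02

PV(remaining dividends) I = 6.00·e^(−0.0762·6/12) + 3.09·e^(−0.0762·7/12) + 3.95·e^(−0.0762·8/12) = 12.4857
Current forward F = (S − I)·e^(rT) = (356.81 − 12.4857)·e^(0.0762·12/12) = 344.3243 × 1.079178 = 371.5872
Value (long) = (F − K)·e^(−rT) = (371.5872 − 416.93) × 0.926631 = -42.0160
Short position value = −(long value) = kr 42.02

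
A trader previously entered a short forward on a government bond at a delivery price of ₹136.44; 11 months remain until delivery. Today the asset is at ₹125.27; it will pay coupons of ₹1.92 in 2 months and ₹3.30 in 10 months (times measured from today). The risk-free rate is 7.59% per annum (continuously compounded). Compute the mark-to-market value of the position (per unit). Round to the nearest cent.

₹6.99

PV(remaining coupons) I = 1.92·e^(−0.0759·2/12) + 3.30·e^(−0.0759·10/12) = 4.9936
Current forward F = (S − I)·e^(rT) = (125.27 − 4.9936)·e^(0.0759·11/12) = 120.2764 × 1.072052 = 128.9426
Value (long) = (F − K)·e^(−rT) = (128.9426 − 136.44) × 0.932790 = -6.9935
Short position value = −(long value) = ₹6.99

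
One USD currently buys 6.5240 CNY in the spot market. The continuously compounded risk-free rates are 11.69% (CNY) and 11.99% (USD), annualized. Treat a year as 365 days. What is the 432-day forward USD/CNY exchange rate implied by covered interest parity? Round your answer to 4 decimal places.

6.5009

F = S·e^((r_CNY − r_USD)T) = 6.5240 · e^((0.1169 − 0.1199) × 432/365)
= 6.5240 · e^-0.003551 = 6.5240 × 0.996455
F = 6.5009 CNY per USD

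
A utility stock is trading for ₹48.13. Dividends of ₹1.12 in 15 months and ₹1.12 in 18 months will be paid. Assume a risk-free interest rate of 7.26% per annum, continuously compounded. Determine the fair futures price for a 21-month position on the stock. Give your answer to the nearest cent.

₹52.35

PV(dividends) I = 1.12·e^(−0.0726·15/12) + 1.12·e^(−0.0726·18/12)
I = 1.0228 + 1.0044 = 2.0272
F = (S − I)·e^(rT) = (48.13 − 2.0272) · e^(0.0726·21/12)
= 46.1028 · e^0.127050 = 46.1028 × 1.135474 = ₹52.35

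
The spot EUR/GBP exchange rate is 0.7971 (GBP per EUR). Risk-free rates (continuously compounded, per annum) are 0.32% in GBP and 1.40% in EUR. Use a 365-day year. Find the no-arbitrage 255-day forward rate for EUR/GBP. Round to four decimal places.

F = S·e^((r_GBP − r_EUR)T) = 0.7971 · e^((0.0032 − 0.0140) × 255/365)
= 0.7971 · e^-0.007545 = 0.7971 × 0.992483
F = 0.7911 GBP per EUR

0.7911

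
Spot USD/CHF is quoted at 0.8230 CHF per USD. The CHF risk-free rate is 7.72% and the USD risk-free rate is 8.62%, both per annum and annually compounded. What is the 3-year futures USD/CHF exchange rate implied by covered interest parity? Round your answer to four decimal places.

0.8027

By covered interest parity, F = S · (1+r_CHF)^T / (1+r_USD)^T
= 0.8230 × 1.249940 / 1.281532 = 0.8230 × 0.975348
F = 0.8027 CHF per USD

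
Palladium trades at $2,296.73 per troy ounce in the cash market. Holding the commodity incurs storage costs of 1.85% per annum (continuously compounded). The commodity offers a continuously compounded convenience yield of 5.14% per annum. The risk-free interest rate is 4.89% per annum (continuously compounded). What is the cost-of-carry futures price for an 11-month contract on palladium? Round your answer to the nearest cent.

$2,330.66 per troy ounce

Net carry = r + u − y = 0.0489 + 0.0185 − 0.0514 = 0.0160
F = S·e^((r+u−y)T) = 2296.73 · e^(0.0160 × 11/12) = 2296.73 · e^0.01466667
= 2296.73 × 1.01477475 = $2,330.66 per troy ounce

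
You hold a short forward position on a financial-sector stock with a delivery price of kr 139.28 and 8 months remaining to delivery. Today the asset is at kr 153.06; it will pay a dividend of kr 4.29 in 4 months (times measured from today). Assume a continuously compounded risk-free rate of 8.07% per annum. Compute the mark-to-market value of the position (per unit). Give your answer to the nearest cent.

PV(remaining dividends) I = 4.29·e^(−0.0807·4/12) = 4.1761
Current forward F = (S − I)·e^(rT) = (153.06 − 4.1761)·e^(0.0807·8/12) = 148.8839 × 1.055274 = 157.1133
Value (long) = (F − K)·e^(−rT) = (157.1133 − 139.28) × 0.947622 = 16.8992
Short position value = −(long value) = -kr 16.90

-kr 16.90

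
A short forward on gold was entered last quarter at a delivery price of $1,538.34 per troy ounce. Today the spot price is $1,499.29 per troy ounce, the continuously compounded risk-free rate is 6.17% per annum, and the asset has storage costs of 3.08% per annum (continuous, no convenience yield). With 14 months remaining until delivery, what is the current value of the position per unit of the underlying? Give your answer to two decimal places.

Current fair forward for the remaining 14 months: F = S·e^((r + u)·T), (r + u) = 0.0617 + 0.0308 = 0.0925
F = 1499.29 · e^(0.0925 × 14/12) = 1499.29 × 1.11395491 = 1670.1415
Value of long forward = (F − K)·e^(−rT) = (1670.1415 − 1538.34) · e^(−0.0617·14/12)
= 131.8015 × 0.93054640 = 122.65
Short position value = −(long value) = -$122.65

-$122.65 per troy ounce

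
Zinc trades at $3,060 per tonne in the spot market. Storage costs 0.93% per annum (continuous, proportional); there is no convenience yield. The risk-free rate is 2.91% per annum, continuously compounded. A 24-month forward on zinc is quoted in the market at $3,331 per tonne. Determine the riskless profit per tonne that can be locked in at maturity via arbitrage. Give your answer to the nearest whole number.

Fair forward: F* = S·e^(carry·T), with carry = (r + u) = 0.0291 + 0.0093 = 0.0384
F* = 3060 · e^(0.0384 × 24/12) = 3060 · e^0.076800 = 3060 × 1.079826 = $3304.2676
Market $3331 > fair $3304.2676: forward overpriced → cash-and-carry (buy spot, short the forward).
At maturity, profit = |F_mkt − F*| = |3331 − 3304.2676| = $27 per tonne

$27 per tonne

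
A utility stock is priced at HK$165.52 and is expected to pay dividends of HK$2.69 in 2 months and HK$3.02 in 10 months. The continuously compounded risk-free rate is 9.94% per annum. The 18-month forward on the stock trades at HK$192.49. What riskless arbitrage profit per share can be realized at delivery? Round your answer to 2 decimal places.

PV(dividends) I = 2.69·e^(−0.0994·2/12) + 3.02·e^(−0.0994·10/12) = 5.4257
Fair forward F* = (S − I)·e^(rT) = (165.52 − 5.4257)·e^0.149100 = 160.0943 × 1.160789 = 185.8357
Market HK$192.49 > fair 185.8357: forward overpriced → cash-and-carry (borrow at r, buy the stock and collect the dividends, short the forward).
Profit at T = |F_mkt − F*| = |192.49 − 185.8357| = HK$6.65 per share

HK$6.65 per share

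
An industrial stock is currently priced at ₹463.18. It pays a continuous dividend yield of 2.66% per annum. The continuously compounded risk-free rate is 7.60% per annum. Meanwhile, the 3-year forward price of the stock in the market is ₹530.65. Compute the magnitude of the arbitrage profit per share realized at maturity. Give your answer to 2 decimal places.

₹6.52 per share

Fair forward: F* = S·e^(carry·T), with carry = (r − q) = 0.0760 − 0.0266 = 0.0494
F* = 463.18 · e^(0.0494 × 3) = 463.18 · e^0.148200 = 463.18 × 1.159745 = ₹537.1707
Market ₹530.65 < fair ₹537.1707: forward underpriced → reverse cash-and-carry (short spot, go long the forward).
At maturity, profit = |F_mkt − F*| = |530.65 − 537.1707| = ₹6.52 per share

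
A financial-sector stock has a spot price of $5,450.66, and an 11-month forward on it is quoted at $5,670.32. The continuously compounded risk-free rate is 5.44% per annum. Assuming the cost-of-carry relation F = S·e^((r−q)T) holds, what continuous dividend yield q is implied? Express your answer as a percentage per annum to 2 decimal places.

From F = S·e^((r−q)T): (r − q) = ln(F/S)/T
ln(5670.32/5450.66) = ln(1.040300) = 0.039509
(r − q) = 0.039509 / (11/12) = 0.043101
q = r − ln(F/S)/T = 0.0544 − 0.043101 = 0.011299
q = 1.13%

1.13%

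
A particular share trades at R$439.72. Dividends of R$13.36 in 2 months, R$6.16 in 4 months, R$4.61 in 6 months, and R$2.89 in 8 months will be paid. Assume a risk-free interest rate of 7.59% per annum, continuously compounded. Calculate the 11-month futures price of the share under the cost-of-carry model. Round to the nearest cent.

R$443.12

PV(dividends) I = 13.36·e^(−0.0759·2/12) + 6.16·e^(−0.0759·4/12) + 4.61·e^(−0.0759·6/12) + 2.89·e^(−0.0759·8/12)
I = 13.1921 + 6.0061 + 4.4383 + 2.7474 = 26.3839
F = (S − I)·e^(rT) = (439.72 − 26.3839) · e^(0.0759·11/12)
= 413.3361 · e^0.069575 = 413.3361 × 1.072052 = R$443.12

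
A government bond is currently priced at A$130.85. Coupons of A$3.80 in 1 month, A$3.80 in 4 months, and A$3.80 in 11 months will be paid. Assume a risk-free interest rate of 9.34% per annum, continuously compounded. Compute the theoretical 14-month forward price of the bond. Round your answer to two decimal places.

PV(coupons) I = 3.80·e^(−0.0934·1/12) + 3.80·e^(−0.0934·4/12) + 3.80·e^(−0.0934·11/12)
I = 3.7705 + 3.6835 + 3.4882 = 10.9422
F = (S − I)·e^(rT) = (130.85 − 10.9422) · e^(0.0934·14/12)
= 119.9078 · e^0.108967 = 119.9078 × 1.115126 = A$133.71

A$133.71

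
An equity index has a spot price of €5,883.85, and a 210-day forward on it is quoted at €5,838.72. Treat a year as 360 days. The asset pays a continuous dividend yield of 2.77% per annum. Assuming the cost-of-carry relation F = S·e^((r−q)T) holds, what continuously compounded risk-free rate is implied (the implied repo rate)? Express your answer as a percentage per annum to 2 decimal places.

1.45%

From F = S·e^((r−q)T): (r − q) = ln(F/S)/T
ln(5838.72/5883.85) = ln(0.992330) = -0.007700
(r − q) = -0.007700 / (210/360) = -0.013200
r = ln(F/S)/T + q = -0.013200 + 0.0277 = 0.014500
r = 1.45%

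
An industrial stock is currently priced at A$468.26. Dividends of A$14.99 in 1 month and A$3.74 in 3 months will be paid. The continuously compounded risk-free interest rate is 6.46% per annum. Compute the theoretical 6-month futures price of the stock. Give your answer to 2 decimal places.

PV(dividends) I = 14.99·e^(−0.0646·1/12) + 3.74·e^(−0.0646·3/12)
I = 14.9095 + 3.6801 = 18.5896
F = (S − I)·e^(rT) = (468.26 − 18.5896) · e^(0.0646·6/12)
= 449.6704 · e^0.032300 = 449.6704 × 1.032827 = A$464.43

A$464.43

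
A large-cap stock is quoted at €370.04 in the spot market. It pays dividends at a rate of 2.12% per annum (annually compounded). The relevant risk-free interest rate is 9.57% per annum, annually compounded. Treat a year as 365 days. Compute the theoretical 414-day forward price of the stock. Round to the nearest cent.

F = S · (1+r)^T / (1+q)^T
= 370.04 × 1.109226 / 1.024080 = 370.04 × 1.083144
F = €400.81

€400.81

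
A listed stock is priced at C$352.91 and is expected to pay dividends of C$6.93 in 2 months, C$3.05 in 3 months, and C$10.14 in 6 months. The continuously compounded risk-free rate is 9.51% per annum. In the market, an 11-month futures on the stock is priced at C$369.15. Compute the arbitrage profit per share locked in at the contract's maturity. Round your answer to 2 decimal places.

C$5.34 per share

PV(dividends) I = 6.93·e^(−0.0951·2/12) + 3.05·e^(−0.0951·3/12) + 10.14·e^(−0.0951·6/12) = 19.4685
Fair futures F* = (S − I)·e^(rT) = (352.91 − 19.4685)·e^0.087175 = 333.4415 × 1.091088 = 363.8140
Market C$369.15 > fair 363.8140: forward overpriced → cash-and-carry (borrow at r, buy the stock and collect the dividends, short the forward).
Profit at T = |F_mkt − F*| = |369.15 − 363.8140| = C$5.34 per share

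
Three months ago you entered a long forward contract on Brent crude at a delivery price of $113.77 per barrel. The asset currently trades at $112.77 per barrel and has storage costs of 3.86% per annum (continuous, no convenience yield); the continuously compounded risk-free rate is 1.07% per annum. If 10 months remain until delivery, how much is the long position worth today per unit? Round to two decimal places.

$3.70 per barrel

Current fair forward for the remaining 10 months: F = S·e^((r + u)·T), (r + u) = 0.0107 + 0.0386 = 0.0493
F = 112.77 · e^(0.0493 × 10/12) = 112.77 × 1.041939 = 117.4995
Value of long forward = (F − K)·e^(−rT) = (117.4995 − 113.77) · e^(−0.0107·10/12)
= 3.7295 × 0.991123 = 3.70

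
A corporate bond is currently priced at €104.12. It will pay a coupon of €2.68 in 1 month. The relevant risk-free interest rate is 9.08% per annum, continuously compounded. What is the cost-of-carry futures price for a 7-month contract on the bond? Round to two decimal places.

PV(coupons) I = 2.68·e^(−0.0908·1/12)
I = 2.6598
F = (S − I)·e^(rT) = (104.12 − 2.6598) · e^(0.0908·7/12)
= 101.4602 · e^0.052967 = 101.4602 × 1.054395 = €106.98

€106.98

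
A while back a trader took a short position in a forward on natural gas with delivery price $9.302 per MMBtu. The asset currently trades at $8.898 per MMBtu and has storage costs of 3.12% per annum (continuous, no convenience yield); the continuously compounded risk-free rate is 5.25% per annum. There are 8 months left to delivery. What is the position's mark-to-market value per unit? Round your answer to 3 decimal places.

Current fair forward for the remaining 8 months: F = S·e^((r + u)·T), (r + u) = 0.0525 + 0.0312 = 0.0837
F = 8.898 · e^(0.0837 × 8/12) = 8.898 × 1.057386 = 9.4086
Value of long forward = (F − K)·e^(−rT) = (9.4086 − 9.302) · e^(−0.0525·8/12)
= 0.1066 × 0.965605 = 0.103
Short position value = −(long value) = -$0.103

-$0.103 per MMBtu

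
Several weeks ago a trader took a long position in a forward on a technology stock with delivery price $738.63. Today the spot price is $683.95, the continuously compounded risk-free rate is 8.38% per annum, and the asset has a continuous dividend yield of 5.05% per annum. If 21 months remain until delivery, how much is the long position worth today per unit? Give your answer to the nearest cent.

-$11.78

Current fair forward for the remaining 21 months: F = S·e^((r − q)·T), (r − q) = 0.0838 − 0.0505 = 0.0333
F = 683.95 · e^(0.0333 × 21/12) = 683.95 × 1.060006 = 724.9911
Value of long forward = (F − K)·e^(−rT) = (724.9911 − 738.63) · e^(−0.0838·21/12)
= -13.6389 × 0.863596 = -11.78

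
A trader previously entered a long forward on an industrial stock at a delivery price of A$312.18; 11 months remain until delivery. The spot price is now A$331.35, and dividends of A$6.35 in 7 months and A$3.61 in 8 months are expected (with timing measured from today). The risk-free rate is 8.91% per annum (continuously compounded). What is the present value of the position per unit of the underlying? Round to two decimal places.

PV(remaining dividends) I = 6.35·e^(−0.0891·7/12) + 3.61·e^(−0.0891·8/12) = 9.4302
Current forward F = (S − I)·e^(rT) = (331.35 − 9.4302)·e^(0.0891·11/12) = 321.9198 × 1.085103 = 349.3161
Value (long) = (F − K)·e^(−rT) = (349.3161 − 312.18) × 0.921571 = 34.2236
Value = A$34.22

A$34.22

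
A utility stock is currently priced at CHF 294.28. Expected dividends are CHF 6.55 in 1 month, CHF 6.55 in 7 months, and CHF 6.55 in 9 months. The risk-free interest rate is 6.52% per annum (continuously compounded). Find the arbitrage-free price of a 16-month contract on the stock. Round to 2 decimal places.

CHF 300.22

PV(dividends) I = 6.55·e^(−0.0652·1/12) + 6.55·e^(−0.0652·7/12) + 6.55·e^(−0.0652·9/12)
I = 6.5145 + 6.3056 + 6.2374 = 19.0575
F = (S − I)·e^(rT) = (294.28 − 19.0575) · e^(0.0652·16/12)
= 275.2225 · e^0.086933 = 275.2225 × 1.090824 = CHF 300.22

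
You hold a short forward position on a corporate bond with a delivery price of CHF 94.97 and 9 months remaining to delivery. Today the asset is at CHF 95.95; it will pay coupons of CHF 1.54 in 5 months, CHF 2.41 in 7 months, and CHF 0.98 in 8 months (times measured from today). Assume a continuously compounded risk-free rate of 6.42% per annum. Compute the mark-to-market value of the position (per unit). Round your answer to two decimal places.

PV(remaining coupons) I = 1.54·e^(−0.0642·5/12) + 2.41·e^(−0.0642·7/12) + 0.98·e^(−0.0642·8/12) = 4.7597
Current forward F = (S − I)·e^(rT) = (95.95 − 4.7597)·e^(0.0642·9/12) = 91.1903 × 1.049328 = 95.6885
Value (long) = (F − K)·e^(−rT) = (95.6885 − 94.97) × 0.952991 = 0.6847
Short position value = −(long value) = -CHF 0.68

-CHF 0.68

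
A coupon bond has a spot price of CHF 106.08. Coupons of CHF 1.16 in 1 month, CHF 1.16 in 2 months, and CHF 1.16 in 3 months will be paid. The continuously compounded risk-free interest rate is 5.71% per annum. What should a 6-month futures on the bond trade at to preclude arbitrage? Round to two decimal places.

PV(coupons) I = 1.16·e^(−0.0571·1/12) + 1.16·e^(−0.0571·2/12) + 1.16·e^(−0.0571·3/12)
I = 1.1545 + 1.1490 + 1.1436 = 3.4471
F = (S − I)·e^(rT) = (106.08 − 3.4471) · e^(0.0571·6/12)
= 102.6329 · e^0.028550 = 102.6329 × 1.028961 = CHF 105.61

CHF 105.61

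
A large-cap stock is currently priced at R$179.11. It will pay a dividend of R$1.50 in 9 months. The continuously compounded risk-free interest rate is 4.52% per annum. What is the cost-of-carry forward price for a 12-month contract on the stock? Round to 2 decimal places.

PV(dividends) I = 1.50·e^(−0.0452·9/12)
I = 1.4500
F = (S − I)·e^(rT) = (179.11 − 1.4500) · e^(0.0452·12/12)
= 177.6600 · e^0.045200 = 177.6600 × 1.046237 = R$185.87

R$185.87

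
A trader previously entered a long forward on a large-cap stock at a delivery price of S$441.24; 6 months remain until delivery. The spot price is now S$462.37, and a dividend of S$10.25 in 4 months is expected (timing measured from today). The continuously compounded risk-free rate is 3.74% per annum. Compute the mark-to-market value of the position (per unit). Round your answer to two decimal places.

S$19.18

PV(remaining dividends) I = 10.25·e^(−0.0374·4/12) = 10.1230
Current forward F = (S − I)·e^(rT) = (462.37 − 10.1230)·e^(0.0374·6/12) = 452.2470 × 1.018876 = 460.7836
Value (long) = (F − K)·e^(−rT) = (460.7836 − 441.24) × 0.981474 = 19.1815
Value = S$19.18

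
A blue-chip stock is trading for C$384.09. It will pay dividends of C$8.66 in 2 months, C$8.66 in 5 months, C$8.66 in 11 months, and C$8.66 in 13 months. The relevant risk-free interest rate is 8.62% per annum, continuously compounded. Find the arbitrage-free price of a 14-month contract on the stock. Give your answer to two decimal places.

PV(dividends) I = 8.66·e^(−0.0862·2/12) + 8.66·e^(−0.0862·5/12) + 8.66·e^(−0.0862·11/12) + 8.66·e^(−0.0862·13/12)
I = 8.5365 + 8.3545 + 8.0021 + 7.8879 = 32.7810
F = (S − I)·e^(rT) = (384.09 − 32.7810) · e^(0.0862·14/12)
= 351.3090 · e^0.100567 = 351.3090 × 1.105798 = C$388.48

C$388.48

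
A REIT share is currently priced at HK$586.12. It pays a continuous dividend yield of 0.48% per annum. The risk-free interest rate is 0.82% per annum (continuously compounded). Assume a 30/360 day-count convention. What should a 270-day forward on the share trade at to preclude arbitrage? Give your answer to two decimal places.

F = S·e^((r − q)T) = 586.12 · e^((0.0082 − 0.0048) × 270/360)
= 586.12 · e^0.002550 = 586.12 × 1.002553
F = HK$587.62

HK$587.62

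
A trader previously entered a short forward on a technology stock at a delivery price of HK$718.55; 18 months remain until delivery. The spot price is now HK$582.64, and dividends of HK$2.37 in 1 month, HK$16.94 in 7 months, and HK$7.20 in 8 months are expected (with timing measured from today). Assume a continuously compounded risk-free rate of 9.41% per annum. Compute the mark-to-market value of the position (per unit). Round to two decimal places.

PV(remaining dividends) I = 2.37·e^(−0.0941·1/12) + 16.94·e^(−0.0941·7/12) + 7.20·e^(−0.0941·8/12) = 25.1489
Current forward F = (S − I)·e^(rT) = (582.64 − 25.1489)·e^(0.0941·18/12) = 557.4911 × 1.151597 = 642.0051
Value (long) = (F − K)·e^(−rT) = (642.0051 − 718.55) × 0.868359 = -66.4685
Short position value = −(long value) = HK$66.47

HK$66.47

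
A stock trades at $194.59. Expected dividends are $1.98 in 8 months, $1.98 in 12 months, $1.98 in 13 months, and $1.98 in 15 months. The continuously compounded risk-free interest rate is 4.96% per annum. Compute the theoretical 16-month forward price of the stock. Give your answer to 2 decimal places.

PV(dividends) I = 1.98·e^(−0.0496·8/12) + 1.98·e^(−0.0496·12/12) + 1.98·e^(−0.0496·13/12) + 1.98·e^(−0.0496·15/12)
I = 1.9156 + 1.8842 + 1.8764 + 1.8610 = 7.5372
F = (S − I)·e^(rT) = (194.59 − 7.5372) · e^(0.0496·16/12)
= 187.0528 · e^0.066133 = 187.0528 × 1.068369 = $199.84

$199.84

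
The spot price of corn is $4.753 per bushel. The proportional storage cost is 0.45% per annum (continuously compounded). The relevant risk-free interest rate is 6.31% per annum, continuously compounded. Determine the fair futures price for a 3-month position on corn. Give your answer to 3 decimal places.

Net carry = r + u − y = 0.0631 + 0.0045 − 0.0000 = 0.0676
F = S·e^((r+u−y)T) = 4.753 · e^(0.0676 × 3/12) = 4.753 · e^0.016900
= 4.753 × 1.017044 = $4.834 per bushel

$4.834 per bushel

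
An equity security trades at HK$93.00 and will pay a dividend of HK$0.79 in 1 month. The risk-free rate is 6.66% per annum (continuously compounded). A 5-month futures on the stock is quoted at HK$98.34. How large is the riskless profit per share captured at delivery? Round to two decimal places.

HK$3.53 per share

PV(dividends) I = 0.79·e^(−0.0666·1/12) = 0.7856
Fair futures F* = (S − I)·e^(rT) = (93.00 − 0.7856)·e^0.027750 = 92.2144 × 1.028139 = 94.8092
Market HK$98.34 > fair 94.8092: forward overpriced → cash-and-carry (borrow at r, buy the stock and collect the dividends, short the forward).
Profit at T = |F_mkt − F*| = |98.34 − 94.8092| = HK$3.53 per share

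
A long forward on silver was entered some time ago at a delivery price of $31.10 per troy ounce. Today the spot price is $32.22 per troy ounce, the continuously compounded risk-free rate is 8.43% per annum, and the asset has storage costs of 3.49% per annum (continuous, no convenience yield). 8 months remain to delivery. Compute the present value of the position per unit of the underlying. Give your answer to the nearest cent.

Current fair forward for the remaining 8 months: F = S·e^((r + u)·T), (r + u) = 0.0843 + 0.0349 = 0.1192
F = 32.22 · e^(0.1192 × 8/12) = 32.22 × 1.082709 = 34.8849
Value of long forward = (F − K)·e^(−rT) = (34.8849 − 31.10) · e^(−0.0843·8/12)
= 3.7849 × 0.945350 = 3.58

$3.58 per troy ounce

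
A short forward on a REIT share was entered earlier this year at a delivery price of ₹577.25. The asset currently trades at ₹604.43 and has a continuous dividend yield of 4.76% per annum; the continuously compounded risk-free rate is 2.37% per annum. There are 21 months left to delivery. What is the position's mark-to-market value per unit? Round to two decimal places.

-₹2.32

Current fair forward for the remaining 21 months: F = S·e^((r − q)·T), (r − q) = 0.0237 − 0.0476 = -0.0239
F = 604.43 · e^(-0.0239 × 21/12) = 604.43 × 0.959038 = 579.6713
Value of long forward = (F − K)·e^(−rT) = (579.6713 − 577.25) · e^(−0.0237·21/12)
= 2.4213 × 0.959373 = 2.32
Short position value = −(long value) = -₹2.32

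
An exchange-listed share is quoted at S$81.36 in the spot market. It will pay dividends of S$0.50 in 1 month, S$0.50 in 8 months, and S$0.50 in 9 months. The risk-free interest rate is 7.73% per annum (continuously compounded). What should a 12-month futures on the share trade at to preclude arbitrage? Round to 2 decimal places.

S$86.34

PV(dividends) I = 0.50·e^(−0.0773·1/12) + 0.50·e^(−0.0773·8/12) + 0.50·e^(−0.0773·9/12)
I = 0.4968 + 0.4749 + 0.4718 = 1.4435
F = (S − I)·e^(rT) = (81.36 − 1.4435) · e^(0.0773·12/12)
= 79.9165 · e^0.077300 = 79.9165 × 1.080366 = S$86.34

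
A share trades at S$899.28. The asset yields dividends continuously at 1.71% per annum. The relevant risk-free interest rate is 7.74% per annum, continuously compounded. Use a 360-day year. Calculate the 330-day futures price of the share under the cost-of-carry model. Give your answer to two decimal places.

S$950.39

F = S·e^((r − q)T) = 899.28 · e^((0.0774 − 0.0171) × 330/360)
= 899.28 · e^0.055275 = 899.28 × 1.056831
F = S$950.39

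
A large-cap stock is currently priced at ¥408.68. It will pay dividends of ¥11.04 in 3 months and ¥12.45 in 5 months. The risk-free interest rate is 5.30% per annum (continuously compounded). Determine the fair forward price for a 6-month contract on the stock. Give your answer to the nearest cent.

PV(dividends) I = 11.04·e^(−0.0530·3/12) + 12.45·e^(−0.0530·5/12)
I = 10.8947 + 12.1781 = 23.0728
F = (S − I)·e^(rT) = (408.68 − 23.0728) · e^(0.0530·6/12)
= 385.6072 · e^0.026500 = 385.6072 × 1.026854 = ¥395.96

¥395.96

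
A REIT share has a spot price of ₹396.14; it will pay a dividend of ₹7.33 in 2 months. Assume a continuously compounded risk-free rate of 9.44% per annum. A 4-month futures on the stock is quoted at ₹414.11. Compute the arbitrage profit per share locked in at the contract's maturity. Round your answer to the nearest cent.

PV(dividends) I = 7.33·e^(−0.0944·2/12) = 7.2156
Fair futures F* = (S − I)·e^(rT) = (396.14 − 7.2156)·e^0.031467 = 388.9244 × 1.031967 = 401.3571
Market ₹414.11 > fair 401.3571: forward overpriced → cash-and-carry (borrow at r, buy the stock and collect the dividends, short the forward).
Profit at T = |F_mkt − F*| = |414.11 − 401.3571| = ₹12.75 per share

₹12.75 per share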